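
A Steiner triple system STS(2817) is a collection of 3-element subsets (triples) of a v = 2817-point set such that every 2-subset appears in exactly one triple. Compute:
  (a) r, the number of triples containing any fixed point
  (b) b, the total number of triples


An STS(v) is a 2-(v, 3, 1) BIBD: block size k = 3, λ = 1.
Replication: r(k − 1) = λ(v − 1) ⇒ r·2 = 2817 − 1 = 2816 ⇒ r = 1408.
Block count: bk = vr ⇒ b·3 = 2817·1408 = 3966336 ⇒ b = 1322112.

r = 1408, b = 1322112.


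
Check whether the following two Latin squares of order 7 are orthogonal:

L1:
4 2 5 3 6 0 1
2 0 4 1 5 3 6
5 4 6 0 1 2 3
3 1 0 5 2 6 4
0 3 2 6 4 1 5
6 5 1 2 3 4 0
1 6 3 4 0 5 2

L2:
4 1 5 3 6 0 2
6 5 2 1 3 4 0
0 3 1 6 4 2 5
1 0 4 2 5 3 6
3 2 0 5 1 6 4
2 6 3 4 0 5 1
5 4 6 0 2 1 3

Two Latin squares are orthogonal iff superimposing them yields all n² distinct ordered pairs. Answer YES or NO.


Form the n² = 49 superimposed pairs (L1[i][j], L2[i][j]), row by row (rows and columns indexed from 0):
row 0: (4,4) (2,1) (5,5) (3,3) (6,6) (0,0) (1,2)
row 1: (2,6) (0,5) (4,2) (1,1) (5,3) (3,4) (6,0)
row 2: (5,0) (4,3) (6,1) (0,6) (1,4) (2,2) (3,5)
row 3: (3,1) (1,0) (0,4) (5,2) (2,5) (6,3) (4,6)
row 4: (0,3) (3,2) (2,0) (6,5) (4,1) (1,6) (5,4)
row 5: (6,2) (5,6) (1,3) (2,4) (3,0) (4,5) (0,1)
row 6: (1,5) (6,4) (3,6) (4,0) (0,2) (5,1) (2,3)
Orthogonality requires all 49 pairs distinct.
Check by first coordinate: for each symbol s of L1, list the L2 entries in the n cells where L1 = s; they must all differ.
  L1 = 0: L2 entries (in reading order) 0, 5, 6, 4, 3, 1, 2 — all 7 distinct ✓
  L1 = 1: L2 entries (in reading order) 2, 1, 4, 0, 6, 3, 5 — all 7 distinct ✓
  L1 = 2: L2 entries (in reading order) 1, 6, 2, 5, 0, 4, 3 — all 7 distinct ✓
  L1 = 3: L2 entries (in reading order) 3, 4, 5, 1, 2, 0, 6 — all 7 distinct ✓
  L1 = 4: L2 entries (in reading order) 4, 2, 3, 6, 1, 5, 0 — all 7 distinct ✓
  L1 = 5: L2 entries (in reading order) 5, 3, 0, 2, 4, 6, 1 — all 7 distinct ✓
  L1 = 6: L2 entries (in reading order) 6, 0, 1, 3, 5, 2, 4 — all 7 distinct ✓
Every symbol of L1 meets every symbol of L2 exactly once, so all 49 pairs are distinct (49 of 49).
Conclusion: YES.

YES


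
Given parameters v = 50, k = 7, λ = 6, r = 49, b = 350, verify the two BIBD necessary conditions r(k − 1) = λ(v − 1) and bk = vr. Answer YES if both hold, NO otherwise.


Condition (i): r(k − 1) = 49·6 = 294; λ(v − 1) = 6·49 = 294. Match? YES.
Condition (ii): bk = 350·7 = 2450; vr = 50·49 = 2450. Match? YES.
Both conditions hold? YES.

YES


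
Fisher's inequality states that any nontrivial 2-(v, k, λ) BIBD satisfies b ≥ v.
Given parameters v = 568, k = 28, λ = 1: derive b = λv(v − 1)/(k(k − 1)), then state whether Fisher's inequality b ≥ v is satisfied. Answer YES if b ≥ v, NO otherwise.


r = λ(v − 1)/(k − 1) = 1·567/27 = 21.
b = vr/k = 568·21/28 = 426.
Fisher's inequality: b ≥ v ⇔ 426 ≥ 568? NO.

NO


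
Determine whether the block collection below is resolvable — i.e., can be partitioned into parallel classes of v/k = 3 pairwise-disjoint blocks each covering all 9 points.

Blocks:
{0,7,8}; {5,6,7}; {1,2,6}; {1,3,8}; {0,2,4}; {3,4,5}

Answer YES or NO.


v = 9, block size k = 3, number of blocks = 6.
For resolvability, blocks must partition into parallel classes of size v/k = 3.
Total blocks must therefore be a multiple of 3: 6 = 3·2 + 0 ⇒ divisible ✓.
Greedy packing gives 2 candidate class(es). Each should be a full parallel class (size 3, covers all 9 points).
  Class 1 (3 blocks): {0,7,8}; {1,2,6}; {3,4,5}. Points covered: [0, 1, 2, 3, 4, 5, 6, 7, 8].
  Class 2 (3 blocks): {5,6,7}; {1,3,8}; {0,2,4}. Points covered: [0, 1, 2, 3, 4, 5, 6, 7, 8].
All classes full (size 3)? YES. All classes cover every point? YES.
Resolvable? YES.

YES


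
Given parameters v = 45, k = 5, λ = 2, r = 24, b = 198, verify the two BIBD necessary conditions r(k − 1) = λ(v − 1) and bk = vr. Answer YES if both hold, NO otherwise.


Condition (i): r(k − 1) = 24·4 = 96; λ(v − 1) = 2·44 = 88. Match? NO.
Condition (ii): bk = 198·5 = 990; vr = 45·24 = 1080. Match? NO.
Both conditions hold? NO.

NO


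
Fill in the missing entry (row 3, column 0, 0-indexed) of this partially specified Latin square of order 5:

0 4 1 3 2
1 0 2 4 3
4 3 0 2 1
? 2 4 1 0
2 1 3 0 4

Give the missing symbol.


Row 3 contains symbols [0, 1, 2, 4] — missing [3].
Column 0 contains symbols [0, 1, 2, 4] — missing [3].
The missing symbol must appear in both missing sets; intersection = [3].
Therefore the hidden value is 3.

Missing value = 3.


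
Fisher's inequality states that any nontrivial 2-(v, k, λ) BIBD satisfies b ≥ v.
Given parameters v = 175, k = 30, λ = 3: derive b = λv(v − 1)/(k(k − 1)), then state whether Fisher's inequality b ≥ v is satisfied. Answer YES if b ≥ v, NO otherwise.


r = λ(v − 1)/(k − 1) = 3·174/29 = 18.
b = vr/k = 175·18/30 = 105.
Fisher's inequality: b ≥ v ⇔ 105 ≥ 175? NO.

NO


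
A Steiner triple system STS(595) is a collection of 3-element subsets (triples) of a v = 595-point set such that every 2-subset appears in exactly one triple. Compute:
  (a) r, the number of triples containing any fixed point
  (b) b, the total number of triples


An STS(v) is a 2-(v, 3, 1) BIBD: block size k = 3, λ = 1.
Replication: r(k − 1) = λ(v − 1) ⇒ r·2 = 595 − 1 = 594 ⇒ r = 297.
Block count: b = v(v − 1)/6 = 595·594/6 = 353430/6 = 58905.

r = 297, b = 58905.


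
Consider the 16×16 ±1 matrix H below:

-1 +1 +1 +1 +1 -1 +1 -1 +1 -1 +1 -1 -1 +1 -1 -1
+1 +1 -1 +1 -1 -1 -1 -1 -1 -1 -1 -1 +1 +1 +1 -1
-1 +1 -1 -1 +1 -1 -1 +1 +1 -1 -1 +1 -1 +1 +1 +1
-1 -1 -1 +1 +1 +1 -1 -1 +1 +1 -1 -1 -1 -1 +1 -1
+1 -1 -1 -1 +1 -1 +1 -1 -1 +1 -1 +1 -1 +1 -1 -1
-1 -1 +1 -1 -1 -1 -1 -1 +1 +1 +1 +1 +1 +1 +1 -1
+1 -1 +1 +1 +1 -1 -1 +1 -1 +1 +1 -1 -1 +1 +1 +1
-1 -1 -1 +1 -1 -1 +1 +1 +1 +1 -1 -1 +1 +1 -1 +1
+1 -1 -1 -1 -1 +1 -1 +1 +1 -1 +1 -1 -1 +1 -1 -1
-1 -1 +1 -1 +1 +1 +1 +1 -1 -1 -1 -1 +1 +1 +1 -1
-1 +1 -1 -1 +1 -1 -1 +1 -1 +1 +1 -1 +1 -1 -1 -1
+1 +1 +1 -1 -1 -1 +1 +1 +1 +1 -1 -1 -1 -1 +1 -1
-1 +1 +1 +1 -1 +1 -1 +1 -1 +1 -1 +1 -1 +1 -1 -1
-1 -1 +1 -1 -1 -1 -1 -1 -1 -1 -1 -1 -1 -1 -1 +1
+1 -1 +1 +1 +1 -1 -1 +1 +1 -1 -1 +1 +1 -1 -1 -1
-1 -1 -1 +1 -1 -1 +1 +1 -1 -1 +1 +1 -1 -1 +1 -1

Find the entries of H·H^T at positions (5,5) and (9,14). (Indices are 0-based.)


Row 5 of H: [-1, -1, 1, -1, -1, -1, -1, -1, 1, 1, 1, 1, 1, 1, 1, -1].
Row 9 of H: [-1, -1, 1, -1, 1, 1, 1, 1, -1, -1, -1, -1, 1, 1, 1, -1].
Row 14 of H: [1, -1, 1, 1, 1, -1, -1, 1, 1, -1, -1, 1, 1, -1, -1, -1].
(H·H^T)[5][5] = Σ_j H[5][j]·H[5][j] = (-1)² + (-1)² + (1)² + (-1)² + (-1)² + (-1)² + (-1)² + (-1)² + (1)² + (1)² + (1)² + (1)² + (1)² + (1)² + (1)² + (-1)² = 1 + 1 + 1 + 1 + 1 + 1 + 1 + 1 + 1 + 1 + 1 + 1 + 1 + 1 + 1 + 1 = 16.
(H·H^T)[9][14] = Σ_j H[9][j]·H[14][j] = (-1)·(1) + (-1)·(-1) + (1)·(1) + (-1)·(1) + (1)·(1) + (1)·(-1) + (1)·(-1) + (1)·(1) + (-1)·(1) + (-1)·(-1) + (-1)·(-1) + (-1)·(1) + (1)·(1) + (1)·(-1) + (1)·(-1) + (-1)·(-1) = -1 + 1 + 1 + -1 + 1 + -1 + -1 + 1 + -1 + 1 + 1 + -1 + 1 + -1 + -1 + 1 = 0.
So rows 9 and 14 are orthogonal; the diagonal entry equals n = 16.

(5,5) entry = 16; (9,14) entry = 0.


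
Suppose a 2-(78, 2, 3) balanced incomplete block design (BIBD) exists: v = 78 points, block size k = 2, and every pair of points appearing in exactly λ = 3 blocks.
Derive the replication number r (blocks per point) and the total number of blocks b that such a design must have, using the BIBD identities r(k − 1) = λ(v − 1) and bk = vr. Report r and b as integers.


Any 2-(v, k, λ) BIBD satisfies two necessary conditions:
  (i)  Each point sits in r blocks, and counting incidences through any fixed point gives r(k − 1) = λ(v − 1), so r = λ(v − 1)/(k − 1).
  (ii) Total incidences bk = vr, so b = vr/k.
Step 1: r = λ(v − 1)/(k − 1) = 3·(78 − 1)/(2 − 1) = 3·77/1 = 231/1 = 231.
Step 2: b = vr/k = 78·231/2 = 18018/2 = 9009.
Check integrality: r = 231 ∈ Z ✓, b = 9009 ∈ Z ✓.
(These identities are necessary conditions: they determine r and b for any design with these parameters, but do not by themselves prove that one exists.)

r = 231, b = 9009.


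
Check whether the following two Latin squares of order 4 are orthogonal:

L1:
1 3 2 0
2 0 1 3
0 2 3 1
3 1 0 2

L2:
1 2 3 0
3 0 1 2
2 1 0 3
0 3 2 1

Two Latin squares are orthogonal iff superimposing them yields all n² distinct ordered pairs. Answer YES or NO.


Form the n² = 16 superimposed pairs (L1[i][j], L2[i][j]), row by row (rows and columns indexed from 0):
row 0: (1,1) (3,2) (2,3) (0,0)
row 1: (2,3) (0,0) (1,1) (3,2)
row 2: (0,2) (2,1) (3,0) (1,3)
row 3: (3,0) (1,3) (0,2) (2,1)
Orthogonality requires all 16 pairs distinct.
But the pair (2,3) repeats: cell (0,2) has L1 = 2, L2 = 3, and cell (1,0) has L1 = 2, L2 = 3.
A repeated pair means some other pair never occurs (only 8 distinct pairs out of 16), so the squares are not orthogonal.
Conclusion: NO.

NO


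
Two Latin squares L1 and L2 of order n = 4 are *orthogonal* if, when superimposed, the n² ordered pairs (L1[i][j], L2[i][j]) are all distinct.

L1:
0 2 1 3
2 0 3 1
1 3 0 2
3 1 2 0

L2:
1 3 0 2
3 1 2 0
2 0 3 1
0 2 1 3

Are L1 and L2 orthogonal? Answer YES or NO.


Form the n² = 16 superimposed pairs (L1[i][j], L2[i][j]), row by row (rows and columns indexed from 0):
row 0: (0,1) (2,3) (1,0) (3,2)
row 1: (2,3) (0,1) (3,2) (1,0)
row 2: (1,2) (3,0) (0,3) (2,1)
row 3: (3,0) (1,2) (2,1) (0,3)
Orthogonality requires all 16 pairs distinct.
But the pair (2,3) repeats: cell (0,1) has L1 = 2, L2 = 3, and cell (1,0) has L1 = 2, L2 = 3.
A repeated pair means some other pair never occurs (only 8 distinct pairs out of 16), so the squares are not orthogonal.
Conclusion: NO.

NO


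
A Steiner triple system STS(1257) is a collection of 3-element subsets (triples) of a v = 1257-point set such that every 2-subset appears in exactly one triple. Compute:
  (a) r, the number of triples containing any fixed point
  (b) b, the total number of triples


An STS(v) is a 2-(v, 3, 1) BIBD: block size k = 3, λ = 1.
Replication: r(k − 1) = λ(v − 1) ⇒ r·2 = 1257 − 1 = 1256 ⇒ r = 628.
Block count: bk = vr ⇒ b·3 = 1257·628 = 789396 ⇒ b = 263132.

r = 628, b = 263132.


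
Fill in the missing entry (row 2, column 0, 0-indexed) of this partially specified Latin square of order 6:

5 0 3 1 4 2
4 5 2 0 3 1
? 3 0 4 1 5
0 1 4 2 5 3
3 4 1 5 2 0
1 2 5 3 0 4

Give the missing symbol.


Row 2 contains symbols [0, 1, 3, 4, 5] — missing [2].
Column 0 contains symbols [0, 1, 3, 4, 5] — missing [2].
The missing symbol must appear in both missing sets; intersection = [2].
Therefore the hidden value is 2.

Missing value = 2.


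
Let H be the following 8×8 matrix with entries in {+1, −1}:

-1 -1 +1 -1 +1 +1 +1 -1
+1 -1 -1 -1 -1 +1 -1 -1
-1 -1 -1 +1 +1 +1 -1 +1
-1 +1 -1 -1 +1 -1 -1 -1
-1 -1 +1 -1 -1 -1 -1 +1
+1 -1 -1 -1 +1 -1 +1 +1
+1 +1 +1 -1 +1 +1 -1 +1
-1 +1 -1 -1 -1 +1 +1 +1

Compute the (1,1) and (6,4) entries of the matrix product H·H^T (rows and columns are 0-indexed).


Row 1 of H: [1, -1, -1, -1, -1, 1, -1, -1].
Row 4 of H: [-1, -1, 1, -1, -1, -1, -1, 1].
Row 6 of H: [1, 1, 1, -1, 1, 1, -1, 1].
(H·H^T)[1][1] = Σ_j H[1][j]·H[1][j] = (1)² + (-1)² + (-1)² + (-1)² + (-1)² + (1)² + (-1)² + (-1)² = 1 + 1 + 1 + 1 + 1 + 1 + 1 + 1 = 8.
(H·H^T)[6][4] = Σ_j H[6][j]·H[4][j] = (1)·(-1) + (1)·(-1) + (1)·(1) + (-1)·(-1) + (1)·(-1) + (1)·(-1) + (-1)·(-1) + (1)·(1) = -1 + -1 + 1 + 1 + -1 + -1 + 1 + 1 = 0.
So rows 6 and 4 are orthogonal; the diagonal entry equals n = 8.

(1,1) entry = 8; (6,4) entry = 0.


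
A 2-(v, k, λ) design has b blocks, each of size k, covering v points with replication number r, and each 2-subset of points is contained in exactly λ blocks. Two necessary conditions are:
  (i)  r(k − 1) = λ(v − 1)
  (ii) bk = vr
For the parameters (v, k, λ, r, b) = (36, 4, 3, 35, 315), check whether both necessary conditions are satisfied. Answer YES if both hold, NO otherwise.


Condition (i): r(k − 1) = 35·3 = 105; λ(v − 1) = 3·35 = 105. Match? YES.
Condition (ii): bk = 315·4 = 1260; vr = 36·35 = 1260. Match? YES.
Both conditions hold? YES.

YES


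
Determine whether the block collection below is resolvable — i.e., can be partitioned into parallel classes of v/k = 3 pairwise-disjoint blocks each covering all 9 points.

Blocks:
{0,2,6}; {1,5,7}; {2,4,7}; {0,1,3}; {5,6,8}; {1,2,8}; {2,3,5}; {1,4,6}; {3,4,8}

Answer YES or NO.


v = 9, block size k = 3, number of blocks = 9.
For resolvability, blocks must partition into parallel classes of size v/k = 3.
Total blocks must therefore be a multiple of 3: 9 = 3·3 + 0 ⇒ divisible ✓.
Consider block {1,2,8}. It intersects every other block in the collection, so no parallel class of size 3 can contain it.
Since every block must belong to some parallel class in a resolution, the collection cannot be partitioned into parallel classes.
Resolvable? NO.

NO


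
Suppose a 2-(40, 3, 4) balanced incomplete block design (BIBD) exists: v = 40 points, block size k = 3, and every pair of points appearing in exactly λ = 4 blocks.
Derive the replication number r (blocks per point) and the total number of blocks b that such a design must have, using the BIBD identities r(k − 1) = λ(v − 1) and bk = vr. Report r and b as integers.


Any 2-(v, k, λ) BIBD satisfies two necessary conditions:
  (i)  Each point sits in r blocks, and counting incidences through any fixed point gives r(k − 1) = λ(v − 1), so r = λ(v − 1)/(k − 1).
  (ii) Total incidences bk = vr, so b = vr/k.
Step 1: r = λ(v − 1)/(k − 1) = 4·(40 − 1)/(3 − 1) = 4·39/2 = 156/2 = 78.
Step 2: b = vr/k = 40·78/3 = 3120/3 = 1040.
Check integrality: r = 78 ∈ Z ✓, b = 1040 ∈ Z ✓.
(These identities are necessary conditions: they determine r and b for any design with these parameters, but do not by themselves prove that one exists.)

r = 78, b = 1040.


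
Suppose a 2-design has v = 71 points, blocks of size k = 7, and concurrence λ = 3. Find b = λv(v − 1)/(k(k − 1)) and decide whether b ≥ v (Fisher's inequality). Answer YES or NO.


b = λv(v − 1)/(k(k − 1)) = 3·71·70/(7·6) = 14910/42 = 355.
Compare with v = 71: b ≥ v, so Fisher's inequality holds.

YES


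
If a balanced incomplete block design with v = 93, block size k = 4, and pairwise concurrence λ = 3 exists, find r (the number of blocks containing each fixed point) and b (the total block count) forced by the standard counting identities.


Any 2-(v, k, λ) BIBD satisfies two necessary conditions:
  (i)  Each point sits in r blocks, and counting incidences through any fixed point gives r(k − 1) = λ(v − 1), so r = λ(v − 1)/(k − 1).
  (ii) Total incidences bk = vr, so b = vr/k.
Step 1: r = λ(v − 1)/(k − 1) = 3·(93 − 1)/(4 − 1) = 3·92/3 = 276/3 = 92.
Step 2: b = vr/k = 93·92/4 = 8556/4 = 2139.
Check integrality: r = 92 ∈ Z ✓, b = 2139 ∈ Z ✓.
(These identities are necessary conditions: they determine r and b for any design with these parameters, but do not by themselves prove that one exists.)

r = 92, b = 2139.


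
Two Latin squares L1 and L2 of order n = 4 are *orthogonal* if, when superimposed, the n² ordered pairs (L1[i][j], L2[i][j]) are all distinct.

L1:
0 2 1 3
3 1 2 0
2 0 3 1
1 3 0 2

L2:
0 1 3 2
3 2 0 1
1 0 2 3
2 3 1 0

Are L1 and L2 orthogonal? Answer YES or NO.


Form the n² = 16 superimposed pairs (L1[i][j], L2[i][j]), row by row (rows and columns indexed from 0):
row 0: (0,0) (2,1) (1,3) (3,2)
row 1: (3,3) (1,2) (2,0) (0,1)
row 2: (2,1) (0,0) (3,2) (1,3)
row 3: (1,2) (3,3) (0,1) (2,0)
Orthogonality requires all 16 pairs distinct.
But the pair (2,1) repeats: cell (0,1) has L1 = 2, L2 = 1, and cell (2,0) has L1 = 2, L2 = 1.
A repeated pair means some other pair never occurs (only 8 distinct pairs out of 16), so the squares are not orthogonal.
Conclusion: NO.

NO


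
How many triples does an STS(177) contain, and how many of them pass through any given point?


An STS(v) is a 2-(v, 3, 1) BIBD: block size k = 3, λ = 1.
Replication: r(k − 1) = λ(v − 1) ⇒ r·2 = 177 − 1 = 176 ⇒ r = 88.
Block count: bk = vr ⇒ b·3 = 177·88 = 15576 ⇒ b = 5192.
(Check via b = v(v − 1)/6 = 177·176/6 = 31152/6 = 5192.)

r = 88, b = 5192.


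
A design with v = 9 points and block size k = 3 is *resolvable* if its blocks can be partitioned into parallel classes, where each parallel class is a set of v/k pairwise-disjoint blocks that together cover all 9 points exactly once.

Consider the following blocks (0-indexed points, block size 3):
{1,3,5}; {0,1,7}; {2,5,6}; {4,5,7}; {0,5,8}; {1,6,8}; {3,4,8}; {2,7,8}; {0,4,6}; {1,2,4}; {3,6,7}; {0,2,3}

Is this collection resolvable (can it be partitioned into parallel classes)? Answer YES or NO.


v = 9, block size k = 3, number of blocks = 12.
For resolvability, blocks must partition into parallel classes of size v/k = 3.
Total blocks must therefore be a multiple of 3: 12 = 3·4 + 0 ⇒ divisible ✓.
Greedy packing gives 4 candidate class(es). Each should be a full parallel class (size 3, covers all 9 points).
  Class 1 (3 blocks): {1,3,5}; {2,7,8}; {0,4,6}. Points covered: [0, 1, 2, 3, 4, 5, 6, 7, 8].
  Class 2 (3 blocks): {0,1,7}; {2,5,6}; {3,4,8}. Points covered: [0, 1, 2, 3, 4, 5, 6, 7, 8].
  Class 3 (3 blocks): {4,5,7}; {1,6,8}; {0,2,3}. Points covered: [0, 1, 2, 3, 4, 5, 6, 7, 8].
  Class 4 (3 blocks): {0,5,8}; {1,2,4}; {3,6,7}. Points covered: [0, 1, 2, 3, 4, 5, 6, 7, 8].
All classes full (size 3)? YES. All classes cover every point? YES.
Resolvable? YES.

YES


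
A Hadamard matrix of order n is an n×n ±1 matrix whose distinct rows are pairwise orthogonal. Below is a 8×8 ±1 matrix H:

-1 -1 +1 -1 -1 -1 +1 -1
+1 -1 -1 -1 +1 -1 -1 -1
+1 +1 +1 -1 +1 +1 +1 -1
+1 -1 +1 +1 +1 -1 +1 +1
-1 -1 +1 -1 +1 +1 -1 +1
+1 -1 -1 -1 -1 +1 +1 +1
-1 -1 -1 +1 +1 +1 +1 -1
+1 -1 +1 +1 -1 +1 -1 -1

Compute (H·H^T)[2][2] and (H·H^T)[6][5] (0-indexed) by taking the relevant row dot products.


Row 2 of H: [1, 1, 1, -1, 1, 1, 1, -1].
Row 5 of H: [1, -1, -1, -1, -1, 1, 1, 1].
Row 6 of H: [-1, -1, -1, 1, 1, 1, 1, -1].
(H·H^T)[2][2] = Σ_j H[2][j]·H[2][j] = (1)² + (1)² + (1)² + (-1)² + (1)² + (1)² + (1)² + (-1)² = 1 + 1 + 1 + 1 + 1 + 1 + 1 + 1 = 8.
(H·H^T)[6][5] = Σ_j H[6][j]·H[5][j] = (-1)·(1) + (-1)·(-1) + (-1)·(-1) + (1)·(-1) + (1)·(-1) + (1)·(1) + (1)·(1) + (-1)·(1) = -1 + 1 + 1 + -1 + -1 + 1 + 1 + -1 = 0.
So rows 6 and 5 are orthogonal; the diagonal entry equals n = 8.

(2,2) entry = 8; (6,5) entry = 0.


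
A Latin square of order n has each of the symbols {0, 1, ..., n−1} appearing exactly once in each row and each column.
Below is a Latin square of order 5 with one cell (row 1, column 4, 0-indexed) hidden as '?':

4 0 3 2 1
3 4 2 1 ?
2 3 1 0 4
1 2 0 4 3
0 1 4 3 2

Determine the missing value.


Row 1 contains symbols [1, 2, 3, 4] — missing [0].
Column 4 contains symbols [1, 2, 3, 4] — missing [0].
The missing symbol must appear in both missing sets; intersection = [0].
Therefore the hidden value is 0.

Missing value = 0.


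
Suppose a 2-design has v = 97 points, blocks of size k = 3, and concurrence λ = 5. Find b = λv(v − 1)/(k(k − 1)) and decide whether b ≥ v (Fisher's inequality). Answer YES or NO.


r = λ(v − 1)/(k − 1) = 5·96/2 = 240.
b = vr/k = 97·240/3 = 7760.
Fisher's inequality: b ≥ v ⇔ 7760 ≥ 97? YES.

YES


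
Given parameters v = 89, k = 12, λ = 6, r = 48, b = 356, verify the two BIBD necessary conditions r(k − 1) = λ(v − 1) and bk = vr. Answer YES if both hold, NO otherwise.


Condition (i): r(k − 1) = 48·11 = 528; λ(v − 1) = 6·88 = 528. Match? YES.
Condition (ii): bk = 356·12 = 4272; vr = 89·48 = 4272. Match? YES.
Both conditions hold? YES.

YES


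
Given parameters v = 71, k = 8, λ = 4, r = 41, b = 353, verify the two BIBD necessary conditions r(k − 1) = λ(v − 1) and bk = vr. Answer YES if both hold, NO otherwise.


Condition (i): r(k − 1) = 41·7 = 287; λ(v − 1) = 4·70 = 280. Match? NO.
Condition (ii): bk = 353·8 = 2824; vr = 71·41 = 2911. Match? NO.
Both conditions hold? NO.

NO


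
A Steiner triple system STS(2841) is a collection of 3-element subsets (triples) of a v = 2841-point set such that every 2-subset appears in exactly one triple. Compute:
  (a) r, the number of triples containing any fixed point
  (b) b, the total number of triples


An STS(v) is a 2-(v, 3, 1) BIBD: block size k = 3, λ = 1.
Replication: r(k − 1) = λ(v − 1) ⇒ r·2 = 2841 − 1 = 2840 ⇒ r = 1420.
Block count: b = v(v − 1)/6 = 2841·2840/6 = 8068440/6 = 1344740.

r = 1420, b = 1344740.


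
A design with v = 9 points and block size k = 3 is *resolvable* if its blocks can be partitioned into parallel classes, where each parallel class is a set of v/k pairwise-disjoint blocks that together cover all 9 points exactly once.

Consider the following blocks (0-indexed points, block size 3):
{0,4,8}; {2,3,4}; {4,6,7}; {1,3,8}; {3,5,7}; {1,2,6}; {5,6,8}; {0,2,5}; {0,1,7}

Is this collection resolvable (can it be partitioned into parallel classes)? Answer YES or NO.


v = 9, block size k = 3, number of blocks = 9.
For resolvability, blocks must partition into parallel classes of size v/k = 3.
Total blocks must therefore be a multiple of 3: 9 = 3·3 + 0 ⇒ divisible ✓.
Greedy packing gives 3 candidate class(es). Each should be a full parallel class (size 3, covers all 9 points).
  Class 1 (3 blocks): {0,4,8}; {3,5,7}; {1,2,6}. Points covered: [0, 1, 2, 3, 4, 5, 6, 7, 8].
  Class 2 (3 blocks): {2,3,4}; {5,6,8}; {0,1,7}. Points covered: [0, 1, 2, 3, 4, 5, 6, 7, 8].
  Class 3 (3 blocks): {4,6,7}; {1,3,8}; {0,2,5}. Points covered: [0, 1, 2, 3, 4, 5, 6, 7, 8].
All classes full (size 3)? YES. All classes cover every point? YES.
Resolvable? YES.

YES


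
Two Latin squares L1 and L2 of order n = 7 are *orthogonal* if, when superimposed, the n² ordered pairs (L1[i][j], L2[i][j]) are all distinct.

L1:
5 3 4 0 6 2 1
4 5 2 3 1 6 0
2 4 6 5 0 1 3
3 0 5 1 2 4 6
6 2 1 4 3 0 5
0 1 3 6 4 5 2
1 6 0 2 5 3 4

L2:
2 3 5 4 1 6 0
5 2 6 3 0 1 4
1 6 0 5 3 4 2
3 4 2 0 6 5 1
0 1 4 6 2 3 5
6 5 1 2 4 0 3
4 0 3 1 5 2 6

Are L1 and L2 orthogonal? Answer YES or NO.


Form the n² = 49 superimposed pairs (L1[i][j], L2[i][j]), row by row (rows and columns indexed from 0):
row 0: (5,2) (3,3) (4,5) (0,4) (6,1) (2,6) (1,0)
row 1: (4,5) (5,2) (2,6) (3,3) (1,0) (6,1) (0,4)
row 2: (2,1) (4,6) (6,0) (5,5) (0,3) (1,4) (3,2)
row 3: (3,3) (0,4) (5,2) (1,0) (2,6) (4,5) (6,1)
row 4: (6,0) (2,1) (1,4) (4,6) (3,2) (0,3) (5,5)
row 5: (0,6) (1,5) (3,1) (6,2) (4,4) (5,0) (2,3)
row 6: (1,4) (6,0) (0,3) (2,1) (5,5) (3,2) (4,6)
Orthogonality requires all 49 pairs distinct.
But the pair (4,5) repeats: cell (0,2) has L1 = 4, L2 = 5, and cell (1,0) has L1 = 4, L2 = 5.
A repeated pair means some other pair never occurs (only 21 distinct pairs out of 49), so the squares are not orthogonal.
Conclusion: NO.

NO


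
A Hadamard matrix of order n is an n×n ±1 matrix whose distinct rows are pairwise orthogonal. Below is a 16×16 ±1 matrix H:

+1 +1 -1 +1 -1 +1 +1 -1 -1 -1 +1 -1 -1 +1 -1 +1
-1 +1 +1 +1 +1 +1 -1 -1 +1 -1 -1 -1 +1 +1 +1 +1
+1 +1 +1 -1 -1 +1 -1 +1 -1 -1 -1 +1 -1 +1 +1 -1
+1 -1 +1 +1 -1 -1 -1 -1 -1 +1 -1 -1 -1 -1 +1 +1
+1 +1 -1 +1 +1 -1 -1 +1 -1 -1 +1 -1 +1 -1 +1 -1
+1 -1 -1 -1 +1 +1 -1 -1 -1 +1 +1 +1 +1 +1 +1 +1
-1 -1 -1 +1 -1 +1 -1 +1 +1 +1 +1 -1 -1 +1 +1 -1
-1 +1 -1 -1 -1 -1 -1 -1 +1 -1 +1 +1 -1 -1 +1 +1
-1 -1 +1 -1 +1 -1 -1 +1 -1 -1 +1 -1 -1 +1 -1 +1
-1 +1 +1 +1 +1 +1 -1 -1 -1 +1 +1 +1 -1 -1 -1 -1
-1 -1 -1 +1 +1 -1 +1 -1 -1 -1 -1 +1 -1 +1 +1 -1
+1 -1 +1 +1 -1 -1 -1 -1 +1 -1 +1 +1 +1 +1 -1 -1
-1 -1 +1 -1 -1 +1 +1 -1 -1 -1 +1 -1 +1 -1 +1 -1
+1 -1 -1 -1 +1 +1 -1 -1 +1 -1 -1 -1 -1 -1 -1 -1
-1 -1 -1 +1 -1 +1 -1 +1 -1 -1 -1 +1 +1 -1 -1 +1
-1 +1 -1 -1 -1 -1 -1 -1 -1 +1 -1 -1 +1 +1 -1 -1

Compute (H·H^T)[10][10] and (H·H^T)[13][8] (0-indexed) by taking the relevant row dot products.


Row 8 of H: [-1, -1, 1, -1, 1, -1, -1, 1, -1, -1, 1, -1, -1, 1, -1, 1].
Row 10 of H: [-1, -1, -1, 1, 1, -1, 1, -1, -1, -1, -1, 1, -1, 1, 1, -1].
Row 13 of H: [1, -1, -1, -1, 1, 1, -1, -1, 1, -1, -1, -1, -1, -1, -1, -1].
(H·H^T)[10][10] = Σ_j H[10][j]·H[10][j] = (-1)² + (-1)² + (-1)² + (1)² + (1)² + (-1)² + (1)² + (-1)² + (-1)² + (-1)² + (-1)² + (1)² + (-1)² + (1)² + (1)² + (-1)² = 1 + 1 + 1 + 1 + 1 + 1 + 1 + 1 + 1 + 1 + 1 + 1 + 1 + 1 + 1 + 1 = 16.
(H·H^T)[13][8] = Σ_j H[13][j]·H[8][j] = (1)·(-1) + (-1)·(-1) + (-1)·(1) + (-1)·(-1) + (1)·(1) + (1)·(-1) + (-1)·(-1) + (-1)·(1) + (1)·(-1) + (-1)·(-1) + (-1)·(1) + (-1)·(-1) + (-1)·(-1) + (-1)·(1) + (-1)·(-1) + (-1)·(1) = -1 + 1 + -1 + 1 + 1 + -1 + 1 + -1 + -1 + 1 + -1 + 1 + 1 + -1 + 1 + -1 = 0.
So rows 13 and 8 are orthogonal; the diagonal entry equals n = 16.

(10,10) entry = 16; (13,8) entry = 0.


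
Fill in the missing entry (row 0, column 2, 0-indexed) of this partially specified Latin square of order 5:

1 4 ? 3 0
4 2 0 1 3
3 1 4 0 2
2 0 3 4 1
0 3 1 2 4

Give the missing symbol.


Row 0 contains symbols [0, 1, 3, 4] — missing [2].
Column 2 contains symbols [0, 1, 3, 4] — missing [2].
The missing symbol must appear in both missing sets; intersection = [2].
Therefore the hidden value is 2.

Missing value = 2.


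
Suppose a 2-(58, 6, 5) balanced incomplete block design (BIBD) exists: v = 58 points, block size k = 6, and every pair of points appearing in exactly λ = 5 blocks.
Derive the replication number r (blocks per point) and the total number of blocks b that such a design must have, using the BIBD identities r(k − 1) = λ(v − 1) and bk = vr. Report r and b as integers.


Any 2-(v, k, λ) BIBD satisfies two necessary conditions:
  (i)  Each point sits in r blocks, and counting incidences through any fixed point gives r(k − 1) = λ(v − 1), so r = λ(v − 1)/(k − 1).
  (ii) Total incidences bk = vr, so b = vr/k.
Step 1: r = λ(v − 1)/(k − 1) = 5·(58 − 1)/(6 − 1) = 5·57/5 = 285/5 = 57.
Step 2: b = vr/k = 58·57/6 = 3306/6 = 551.
Check integrality: r = 57 ∈ Z ✓, b = 551 ∈ Z ✓.
(These identities are necessary conditions: they determine r and b for any design with these parameters, but do not by themselves prove that one exists.)

r = 57, b = 551.


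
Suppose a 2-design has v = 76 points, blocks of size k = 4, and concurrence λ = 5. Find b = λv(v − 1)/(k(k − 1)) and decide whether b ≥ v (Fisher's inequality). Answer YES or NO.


b = λv(v − 1)/(k(k − 1)) = 5·76·75/(4·3) = 28500/12 = 2375.
Compare with v = 76: b ≥ v, so Fisher's inequality holds.

YES


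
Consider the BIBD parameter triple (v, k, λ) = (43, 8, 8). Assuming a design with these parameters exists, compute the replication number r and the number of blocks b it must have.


Any 2-(v, k, λ) BIBD satisfies two necessary conditions:
  (i)  Each point sits in r blocks, and counting incidences through any fixed point gives r(k − 1) = λ(v − 1), so r = λ(v − 1)/(k − 1).
  (ii) Total incidences bk = vr, so b = vr/k.
Step 1: r = λ(v − 1)/(k − 1) = 8·(43 − 1)/(8 − 1) = 8·42/7 = 336/7 = 48.
Step 2: b = vr/k = 43·48/8 = 2064/8 = 258.
Check integrality: r = 48 ∈ Z ✓, b = 258 ∈ Z ✓.
(These identities are necessary conditions: they determine r and b for any design with these parameters, but do not by themselves prove that one exists.)

r = 48, b = 258.


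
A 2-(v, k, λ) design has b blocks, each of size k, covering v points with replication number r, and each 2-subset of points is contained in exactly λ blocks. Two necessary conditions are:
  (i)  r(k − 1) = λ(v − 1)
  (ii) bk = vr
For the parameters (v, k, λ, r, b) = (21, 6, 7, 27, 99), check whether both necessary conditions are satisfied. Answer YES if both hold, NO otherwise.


Condition (i): r(k − 1) = 27·5 = 135; λ(v − 1) = 7·20 = 140. Match? NO.
Condition (ii): bk = 99·6 = 594; vr = 21·27 = 567. Match? NO.
Both conditions hold? NO.

NO


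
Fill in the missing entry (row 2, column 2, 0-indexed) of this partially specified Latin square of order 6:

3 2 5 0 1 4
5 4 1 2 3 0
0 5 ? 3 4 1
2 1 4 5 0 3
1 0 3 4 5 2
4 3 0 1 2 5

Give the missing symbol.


Row 2 contains symbols [0, 1, 3, 4, 5] — missing [2].
Column 2 contains symbols [0, 1, 3, 4, 5] — missing [2].
The missing symbol must appear in both missing sets; intersection = [2].
Therefore the hidden value is 2.

Missing value = 2.


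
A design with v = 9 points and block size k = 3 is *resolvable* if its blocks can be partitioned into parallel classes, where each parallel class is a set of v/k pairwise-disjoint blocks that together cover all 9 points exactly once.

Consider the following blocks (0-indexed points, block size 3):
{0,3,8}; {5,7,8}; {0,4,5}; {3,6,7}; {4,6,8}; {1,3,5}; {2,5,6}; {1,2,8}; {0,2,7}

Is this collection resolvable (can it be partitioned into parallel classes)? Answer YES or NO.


v = 9, block size k = 3, number of blocks = 9.
For resolvability, blocks must partition into parallel classes of size v/k = 3.
Total blocks must therefore be a multiple of 3: 9 = 3·3 + 0 ⇒ divisible ✓.
Consider block {0,3,8}. The only other block(s) in the collection disjoint from it are {2,5,6} — just 1 block(s). Any parallel class containing {0,3,8} would need 2 other blocks each disjoint from it, so no parallel class of size 3 can contain {0,3,8}.
Since every block must belong to some parallel class in a resolution, the collection cannot be partitioned into parallel classes.
Resolvable? NO.

NO


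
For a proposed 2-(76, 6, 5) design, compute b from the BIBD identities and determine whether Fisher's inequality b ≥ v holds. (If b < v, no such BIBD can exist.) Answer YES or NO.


b = λv(v − 1)/(k(k − 1)) = 5·76·75/(6·5) = 28500/30 = 950.
Compare with v = 76: b ≥ v, so Fisher's inequality holds.

YES


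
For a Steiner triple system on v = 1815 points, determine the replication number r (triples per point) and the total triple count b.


An STS(v) is a 2-(v, 3, 1) BIBD: block size k = 3, λ = 1.
Replication: r(k − 1) = λ(v − 1) ⇒ r·2 = 1815 − 1 = 1814 ⇒ r = 907.
Block count: b = v(v − 1)/6 = 1815·1814/6 = 3292410/6 = 548735.
(Check via bk = vr: 548735·3 = 1646205 = 1815·907 = 1646205 ✓.)

r = 907, b = 548735.


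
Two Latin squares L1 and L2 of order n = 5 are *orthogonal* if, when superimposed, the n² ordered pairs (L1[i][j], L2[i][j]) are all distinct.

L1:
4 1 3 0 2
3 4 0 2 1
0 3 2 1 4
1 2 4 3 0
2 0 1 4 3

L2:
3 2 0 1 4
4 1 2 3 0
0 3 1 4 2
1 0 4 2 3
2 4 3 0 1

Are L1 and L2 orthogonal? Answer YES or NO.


Form the n² = 25 superimposed pairs (L1[i][j], L2[i][j]), row by row (rows and columns indexed from 0):
row 0: (4,3) (1,2) (3,0) (0,1) (2,4)
row 1: (3,4) (4,1) (0,2) (2,3) (1,0)
row 2: (0,0) (3,3) (2,1) (1,4) (4,2)
row 3: (1,1) (2,0) (4,4) (3,2) (0,3)
row 4: (2,2) (0,4) (1,3) (4,0) (3,1)
Orthogonality requires all 25 pairs distinct.
Check by first coordinate: for each symbol s of L1, list the L2 entries in the n cells where L1 = s; they must all differ.
  L1 = 0: L2 entries (in reading order) 1, 2, 0, 3, 4 — all 5 distinct ✓
  L1 = 1: L2 entries (in reading order) 2, 0, 4, 1, 3 — all 5 distinct ✓
  L1 = 2: L2 entries (in reading order) 4, 3, 1, 0, 2 — all 5 distinct ✓
  L1 = 3: L2 entries (in reading order) 0, 4, 3, 2, 1 — all 5 distinct ✓
  L1 = 4: L2 entries (in reading order) 3, 1, 2, 4, 0 — all 5 distinct ✓
Every symbol of L1 meets every symbol of L2 exactly once, so all 25 pairs are distinct (25 of 25).
Conclusion: YES.

YES


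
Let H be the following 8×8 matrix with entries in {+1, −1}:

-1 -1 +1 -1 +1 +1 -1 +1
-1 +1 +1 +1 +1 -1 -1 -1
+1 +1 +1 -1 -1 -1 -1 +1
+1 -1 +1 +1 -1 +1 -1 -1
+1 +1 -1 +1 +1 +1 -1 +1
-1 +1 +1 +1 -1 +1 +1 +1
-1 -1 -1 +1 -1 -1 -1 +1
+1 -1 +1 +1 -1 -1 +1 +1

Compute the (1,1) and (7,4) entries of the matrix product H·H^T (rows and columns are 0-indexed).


Row 1 of H: [-1, 1, 1, 1, 1, -1, -1, -1].
Row 4 of H: [1, 1, -1, 1, 1, 1, -1, 1].
Row 7 of H: [1, -1, 1, 1, -1, -1, 1, 1].
(H·H^T)[1][1] = Σ_j H[1][j]·H[1][j] = (-1)² + (1)² + (1)² + (1)² + (1)² + (-1)² + (-1)² + (-1)² = 1 + 1 + 1 + 1 + 1 + 1 + 1 + 1 = 8.
(H·H^T)[7][4] = Σ_j H[7][j]·H[4][j] = (1)·(1) + (-1)·(1) + (1)·(-1) + (1)·(1) + (-1)·(1) + (-1)·(1) + (1)·(-1) + (1)·(1) = 1 + -1 + -1 + 1 + -1 + -1 + -1 + 1 = -2.
Rows 7 and 4 are not orthogonal (dot product = -2 ≠ 0), so H is not a Hadamard matrix.

(1,1) entry = 8; (7,4) entry = -2.


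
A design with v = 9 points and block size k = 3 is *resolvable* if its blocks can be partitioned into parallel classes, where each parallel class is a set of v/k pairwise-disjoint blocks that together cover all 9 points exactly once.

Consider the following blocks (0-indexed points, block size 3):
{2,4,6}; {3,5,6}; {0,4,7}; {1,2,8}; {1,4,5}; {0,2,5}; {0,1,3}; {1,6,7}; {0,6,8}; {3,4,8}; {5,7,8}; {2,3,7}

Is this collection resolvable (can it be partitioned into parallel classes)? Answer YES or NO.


v = 9, block size k = 3, number of blocks = 12.
For resolvability, blocks must partition into parallel classes of size v/k = 3.
Total blocks must therefore be a multiple of 3: 12 = 3·4 + 0 ⇒ divisible ✓.
Greedy packing gives 4 candidate class(es). Each should be a full parallel class (size 3, covers all 9 points).
  Class 1 (3 blocks): {2,4,6}; {0,1,3}; {5,7,8}. Points covered: [0, 1, 2, 3, 4, 5, 6, 7, 8].
  Class 2 (3 blocks): {3,5,6}; {0,4,7}; {1,2,8}. Points covered: [0, 1, 2, 3, 4, 5, 6, 7, 8].
  Class 3 (3 blocks): {1,4,5}; {0,6,8}; {2,3,7}. Points covered: [0, 1, 2, 3, 4, 5, 6, 7, 8].
  Class 4 (3 blocks): {0,2,5}; {1,6,7}; {3,4,8}. Points covered: [0, 1, 2, 3, 4, 5, 6, 7, 8].
All classes full (size 3)? YES. All classes cover every point? YES.
Resolvable? YES.

YES


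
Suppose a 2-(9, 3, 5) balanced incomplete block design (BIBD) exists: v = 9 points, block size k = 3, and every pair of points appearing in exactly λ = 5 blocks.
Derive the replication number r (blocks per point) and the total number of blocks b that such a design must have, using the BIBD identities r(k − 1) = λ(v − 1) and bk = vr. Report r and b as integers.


Any 2-(v, k, λ) BIBD satisfies two necessary conditions:
  (i)  Each point sits in r blocks, and counting incidences through any fixed point gives r(k − 1) = λ(v − 1), so r = λ(v − 1)/(k − 1).
  (ii) Total incidences bk = vr, so b = vr/k.
Step 1: r = λ(v − 1)/(k − 1) = 5·(9 − 1)/(3 − 1) = 5·8/2 = 40/2 = 20.
Step 2: b = vr/k = 9·20/3 = 180/3 = 60.
Check integrality: r = 20 ∈ Z ✓, b = 60 ∈ Z ✓.
(These identities are necessary conditions: they determine r and b for any design with these parameters, but do not by themselves prove that one exists.)

r = 20, b = 60.


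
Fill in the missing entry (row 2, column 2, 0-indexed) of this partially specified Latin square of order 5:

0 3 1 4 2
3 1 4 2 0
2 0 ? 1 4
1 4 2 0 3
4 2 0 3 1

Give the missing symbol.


Row 2 contains symbols [0, 1, 2, 4] — missing [3].
Column 2 contains symbols [0, 1, 2, 4] — missing [3].
The missing symbol must appear in both missing sets; intersection = [3].
Therefore the hidden value is 3.

Missing value = 3.


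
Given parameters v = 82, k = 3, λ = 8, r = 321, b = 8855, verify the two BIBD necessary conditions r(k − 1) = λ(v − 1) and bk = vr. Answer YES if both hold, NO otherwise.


Condition (i): r(k − 1) = 321·2 = 642; λ(v − 1) = 8·81 = 648. Match? NO.
Condition (ii): bk = 8855·3 = 26565; vr = 82·321 = 26322. Match? NO.
Both conditions hold? NO.

NO


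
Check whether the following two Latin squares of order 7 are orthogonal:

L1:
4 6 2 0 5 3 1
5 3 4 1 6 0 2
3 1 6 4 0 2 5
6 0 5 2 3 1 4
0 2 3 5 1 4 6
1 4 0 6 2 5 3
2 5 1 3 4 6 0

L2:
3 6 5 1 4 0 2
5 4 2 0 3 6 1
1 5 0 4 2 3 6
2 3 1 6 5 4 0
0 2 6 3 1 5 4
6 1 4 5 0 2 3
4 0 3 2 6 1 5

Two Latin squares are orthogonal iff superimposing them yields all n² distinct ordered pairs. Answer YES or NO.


Form the n² = 49 superimposed pairs (L1[i][j], L2[i][j]), row by row (rows and columns indexed from 0):
row 0: (4,3) (6,6) (2,5) (0,1) (5,4) (3,0) (1,2)
row 1: (5,5) (3,4) (4,2) (1,0) (6,3) (0,6) (2,1)
row 2: (3,1) (1,5) (6,0) (4,4) (0,2) (2,3) (5,6)
row 3: (6,2) (0,3) (5,1) (2,6) (3,5) (1,4) (4,0)
row 4: (0,0) (2,2) (3,6) (5,3) (1,1) (4,5) (6,4)
row 5: (1,6) (4,1) (0,4) (6,5) (2,0) (5,2) (3,3)
row 6: (2,4) (5,0) (1,3) (3,2) (4,6) (6,1) (0,5)
Orthogonality requires all 49 pairs distinct.
Check by first coordinate: for each symbol s of L1, list the L2 entries in the n cells where L1 = s; they must all differ.
  L1 = 0: L2 entries (in reading order) 1, 6, 2, 3, 0, 4, 5 — all 7 distinct ✓
  L1 = 1: L2 entries (in reading order) 2, 0, 5, 4, 1, 6, 3 — all 7 distinct ✓
  L1 = 2: L2 entries (in reading order) 5, 1, 3, 6, 2, 0, 4 — all 7 distinct ✓
  L1 = 3: L2 entries (in reading order) 0, 4, 1, 5, 6, 3, 2 — all 7 distinct ✓
  L1 = 4: L2 entries (in reading order) 3, 2, 4, 0, 5, 1, 6 — all 7 distinct ✓
  L1 = 5: L2 entries (in reading order) 4, 5, 6, 1, 3, 2, 0 — all 7 distinct ✓
  L1 = 6: L2 entries (in reading order) 6, 3, 0, 2, 4, 5, 1 — all 7 distinct ✓
Every symbol of L1 meets every symbol of L2 exactly once, so all 49 pairs are distinct (49 of 49).
Conclusion: YES.

YES


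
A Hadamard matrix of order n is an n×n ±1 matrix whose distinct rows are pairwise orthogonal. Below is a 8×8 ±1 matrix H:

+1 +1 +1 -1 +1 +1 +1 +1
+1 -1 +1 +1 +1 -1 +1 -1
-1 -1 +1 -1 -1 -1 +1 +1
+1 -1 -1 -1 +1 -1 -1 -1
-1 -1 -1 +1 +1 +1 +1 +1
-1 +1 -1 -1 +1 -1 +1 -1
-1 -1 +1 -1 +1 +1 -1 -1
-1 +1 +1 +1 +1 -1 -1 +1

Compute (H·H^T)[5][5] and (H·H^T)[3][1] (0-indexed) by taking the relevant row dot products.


Row 1 of H: [1, -1, 1, 1, 1, -1, 1, -1].
Row 3 of H: [1, -1, -1, -1, 1, -1, -1, -1].
Row 5 of H: [-1, 1, -1, -1, 1, -1, 1, -1].
(H·H^T)[5][5] = Σ_j H[5][j]·H[5][j] = (-1)² + (1)² + (-1)² + (-1)² + (1)² + (-1)² + (1)² + (-1)² = 1 + 1 + 1 + 1 + 1 + 1 + 1 + 1 = 8.
(H·H^T)[3][1] = Σ_j H[3][j]·H[1][j] = (1)·(1) + (-1)·(-1) + (-1)·(1) + (-1)·(1) + (1)·(1) + (-1)·(-1) + (-1)·(1) + (-1)·(-1) = 1 + 1 + -1 + -1 + 1 + 1 + -1 + 1 = 2.
Rows 3 and 1 are not orthogonal (dot product = 2 ≠ 0), so H is not a Hadamard matrix.

(5,5) entry = 8; (3,1) entry = 2.


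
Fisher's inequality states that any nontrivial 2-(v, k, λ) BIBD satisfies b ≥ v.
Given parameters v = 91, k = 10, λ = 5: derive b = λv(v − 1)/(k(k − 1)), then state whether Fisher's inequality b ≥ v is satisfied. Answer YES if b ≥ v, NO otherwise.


b = λv(v − 1)/(k(k − 1)) = 5·91·90/(10·9) = 40950/90 = 455.
Compare with v = 91: b ≥ v, so Fisher's inequality holds.

YES


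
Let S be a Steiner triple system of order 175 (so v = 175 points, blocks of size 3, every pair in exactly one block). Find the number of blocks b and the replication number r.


An STS(v) is a 2-(v, 3, 1) BIBD: block size k = 3, λ = 1.
Replication: r(k − 1) = λ(v − 1) ⇒ r·2 = 175 − 1 = 174 ⇒ r = 87.
Block count: b = v(v − 1)/6 = 175·174/6 = 30450/6 = 5075.

r = 87, b = 5075.


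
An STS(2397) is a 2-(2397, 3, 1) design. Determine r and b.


An STS(v) is a 2-(v, 3, 1) BIBD: block size k = 3, λ = 1.
Replication: r(k − 1) = λ(v − 1) ⇒ r·2 = 2397 − 1 = 2396 ⇒ r = 1198.
Block count: bk = vr ⇒ b·3 = 2397·1198 = 2871606 ⇒ b = 957202.

r = 1198, b = 957202.


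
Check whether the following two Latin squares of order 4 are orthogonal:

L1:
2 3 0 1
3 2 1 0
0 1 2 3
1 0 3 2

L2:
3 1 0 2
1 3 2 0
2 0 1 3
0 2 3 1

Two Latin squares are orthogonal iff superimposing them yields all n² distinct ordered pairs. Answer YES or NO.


Form the n² = 16 superimposed pairs (L1[i][j], L2[i][j]), row by row (rows and columns indexed from 0):
row 0: (2,3) (3,1) (0,0) (1,2)
row 1: (3,1) (2,3) (1,2) (0,0)
row 2: (0,2) (1,0) (2,1) (3,3)
row 3: (1,0) (0,2) (3,3) (2,1)
Orthogonality requires all 16 pairs distinct.
But the pair (3,1) repeats: cell (0,1) has L1 = 3, L2 = 1, and cell (1,0) has L1 = 3, L2 = 1.
A repeated pair means some other pair never occurs (only 8 distinct pairs out of 16), so the squares are not orthogonal.
Conclusion: NO.

NO


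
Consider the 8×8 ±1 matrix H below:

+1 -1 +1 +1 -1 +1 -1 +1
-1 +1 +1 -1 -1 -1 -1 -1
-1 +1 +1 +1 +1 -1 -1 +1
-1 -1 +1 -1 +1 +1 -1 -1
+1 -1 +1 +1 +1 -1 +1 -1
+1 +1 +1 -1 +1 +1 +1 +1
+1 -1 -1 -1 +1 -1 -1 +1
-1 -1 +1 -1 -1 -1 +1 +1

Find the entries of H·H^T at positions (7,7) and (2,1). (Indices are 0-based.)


Row 1 of H: [-1, 1, 1, -1, -1, -1, -1, -1].
Row 2 of H: [-1, 1, 1, 1, 1, -1, -1, 1].
Row 7 of H: [-1, -1, 1, -1, -1, -1, 1, 1].
(H·H^T)[7][7] = Σ_j H[7][j]·H[7][j] = (-1)² + (-1)² + (1)² + (-1)² + (-1)² + (-1)² + (1)² + (1)² = 1 + 1 + 1 + 1 + 1 + 1 + 1 + 1 = 8.
(H·H^T)[2][1] = Σ_j H[2][j]·H[1][j] = (-1)·(-1) + (1)·(1) + (1)·(1) + (1)·(-1) + (1)·(-1) + (-1)·(-1) + (-1)·(-1) + (1)·(-1) = 1 + 1 + 1 + -1 + -1 + 1 + 1 + -1 = 2.
Rows 2 and 1 are not orthogonal (dot product = 2 ≠ 0), so H is not a Hadamard matrix.

(7,7) entry = 8; (2,1) entry = 2.
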